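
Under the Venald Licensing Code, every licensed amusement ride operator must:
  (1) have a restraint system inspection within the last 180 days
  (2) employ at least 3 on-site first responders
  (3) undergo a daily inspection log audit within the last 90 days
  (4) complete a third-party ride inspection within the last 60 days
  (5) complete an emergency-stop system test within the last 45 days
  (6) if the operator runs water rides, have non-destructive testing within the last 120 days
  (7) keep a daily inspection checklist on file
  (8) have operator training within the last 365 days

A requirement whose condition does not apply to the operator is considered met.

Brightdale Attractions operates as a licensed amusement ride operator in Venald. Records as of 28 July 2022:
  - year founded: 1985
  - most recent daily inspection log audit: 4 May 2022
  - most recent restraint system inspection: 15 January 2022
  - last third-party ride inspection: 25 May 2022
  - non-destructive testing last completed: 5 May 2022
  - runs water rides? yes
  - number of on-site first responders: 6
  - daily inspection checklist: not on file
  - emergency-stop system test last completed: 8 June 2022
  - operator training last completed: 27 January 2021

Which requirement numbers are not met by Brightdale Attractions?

1, 4, 5, 7, 8

1. restraint system inspection 194 days ago vs limit 180 → not met
2. on-site first responders 6 ≥ 3 → met
3. daily inspection log audit 85 days ago vs limit 90 → met
4. third-party ride inspection 64 days ago vs limit 60 → not met
5. emergency-stop system test 50 days ago vs limit 45 → not met
6. condition 'runs water rides' holds; non-destructive testing 84 days ago vs limit 120 → met
7. daily inspection checklist absent → not met
8. operator training 547 days ago vs limit 365 → not met
Not met: 1, 4, 5, 7, 8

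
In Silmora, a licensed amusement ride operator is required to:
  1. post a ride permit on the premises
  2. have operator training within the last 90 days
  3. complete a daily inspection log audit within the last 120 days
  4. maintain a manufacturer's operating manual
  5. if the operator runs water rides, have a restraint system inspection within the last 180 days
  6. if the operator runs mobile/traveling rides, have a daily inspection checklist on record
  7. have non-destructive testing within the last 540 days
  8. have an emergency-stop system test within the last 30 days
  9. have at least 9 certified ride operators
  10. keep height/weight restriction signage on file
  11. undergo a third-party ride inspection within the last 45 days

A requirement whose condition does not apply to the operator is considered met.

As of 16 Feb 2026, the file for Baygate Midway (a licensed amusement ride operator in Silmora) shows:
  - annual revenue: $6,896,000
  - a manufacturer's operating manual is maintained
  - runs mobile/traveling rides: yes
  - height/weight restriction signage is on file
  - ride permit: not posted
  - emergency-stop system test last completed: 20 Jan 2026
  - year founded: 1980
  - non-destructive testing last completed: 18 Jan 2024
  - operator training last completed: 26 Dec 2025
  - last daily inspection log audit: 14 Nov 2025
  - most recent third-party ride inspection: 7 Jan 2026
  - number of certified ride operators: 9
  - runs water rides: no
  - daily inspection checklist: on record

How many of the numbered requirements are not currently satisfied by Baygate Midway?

2

1. ride permit absent → not met
2. operator training 52 days ago vs limit 90 → met
3. daily inspection log audit 94 days ago vs limit 120 → met
4. manufacturer's operating manual present → met
5. condition 'runs water rides' does not hold → requirement n/a → met
6. condition 'runs mobile/traveling rides' holds; daily inspection checklist present → met
7. non-destructive testing 760 days ago vs limit 540 → not met
8. emergency-stop system test 27 days ago vs limit 30 → met
9. certified ride operators 9 ≥ 9 → met
10. height/weight restriction signage present → met
11. third-party ride inspection 40 days ago vs limit 45 → met
Not met: 2 of 11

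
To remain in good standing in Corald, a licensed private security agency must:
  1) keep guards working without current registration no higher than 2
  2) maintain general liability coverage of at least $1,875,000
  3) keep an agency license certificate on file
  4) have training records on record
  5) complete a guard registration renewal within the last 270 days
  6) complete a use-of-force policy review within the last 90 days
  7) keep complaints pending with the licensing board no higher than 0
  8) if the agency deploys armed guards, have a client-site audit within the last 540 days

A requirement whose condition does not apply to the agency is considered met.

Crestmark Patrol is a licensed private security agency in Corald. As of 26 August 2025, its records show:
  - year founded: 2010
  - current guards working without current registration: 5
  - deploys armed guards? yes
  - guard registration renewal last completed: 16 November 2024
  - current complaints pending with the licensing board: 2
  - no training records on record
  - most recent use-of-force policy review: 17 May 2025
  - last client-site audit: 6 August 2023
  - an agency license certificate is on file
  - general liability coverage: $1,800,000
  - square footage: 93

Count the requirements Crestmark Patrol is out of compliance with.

7

1. guards working without current registration 5 > 2 → not met
2. general liability coverage $1,800,000 < $1,875,000 → not met
3. agency license certificate present → met
4. training records absent → not met
5. guard registration renewal 283 days ago vs limit 270 → not met
6. use-of-force policy review 101 days ago vs limit 90 → not met
7. complaints pending with the licensing board 2 > 0 → not met
8. condition 'deploys armed guards' holds; client-site audit 751 days ago vs limit 540 → not met
Not met: 7 of 8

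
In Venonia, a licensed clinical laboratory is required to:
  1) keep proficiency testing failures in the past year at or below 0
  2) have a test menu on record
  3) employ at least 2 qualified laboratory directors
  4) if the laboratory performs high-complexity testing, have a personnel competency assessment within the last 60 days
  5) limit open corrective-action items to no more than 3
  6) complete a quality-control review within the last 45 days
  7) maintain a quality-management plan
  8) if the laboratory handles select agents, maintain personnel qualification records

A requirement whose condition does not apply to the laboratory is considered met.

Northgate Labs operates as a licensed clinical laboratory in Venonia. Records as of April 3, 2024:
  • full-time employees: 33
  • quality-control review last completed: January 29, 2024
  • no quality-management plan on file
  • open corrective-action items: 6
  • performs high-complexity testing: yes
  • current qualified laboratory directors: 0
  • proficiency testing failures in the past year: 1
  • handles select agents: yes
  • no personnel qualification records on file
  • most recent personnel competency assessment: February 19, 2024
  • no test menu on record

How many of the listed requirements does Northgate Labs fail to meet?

7

1. proficiency testing failures in the past year 1 > 0 → not met
2. test menu absent → not met
3. qualified laboratory directors 0 < 2 → not met
4. condition 'performs high-complexity testing' holds; personnel competency assessment 44 days ago vs limit 60 → met
5. open corrective-action items 6 > 3 → not met
6. quality-control review 65 days ago vs limit 45 → not met
7. quality-management plan absent → not met
8. condition 'handles select agents' holds; personnel qualification records absent → not met
Not met: 7 of 8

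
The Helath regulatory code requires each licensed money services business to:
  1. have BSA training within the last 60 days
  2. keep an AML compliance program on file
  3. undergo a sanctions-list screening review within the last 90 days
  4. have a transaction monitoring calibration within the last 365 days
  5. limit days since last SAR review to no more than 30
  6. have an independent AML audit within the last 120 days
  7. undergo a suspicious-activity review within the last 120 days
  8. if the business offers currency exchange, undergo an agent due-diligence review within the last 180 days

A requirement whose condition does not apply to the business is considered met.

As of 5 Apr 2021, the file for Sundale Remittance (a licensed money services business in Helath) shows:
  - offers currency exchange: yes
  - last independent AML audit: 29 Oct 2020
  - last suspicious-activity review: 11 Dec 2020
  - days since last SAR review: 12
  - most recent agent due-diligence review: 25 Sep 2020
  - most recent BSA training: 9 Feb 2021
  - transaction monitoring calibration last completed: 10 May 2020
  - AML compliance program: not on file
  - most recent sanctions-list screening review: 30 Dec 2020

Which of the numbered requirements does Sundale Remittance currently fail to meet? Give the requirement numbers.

1. BSA training 55 days ago vs limit 60 → met
2. AML compliance program absent → not met
3. sanctions-list screening review 96 days ago vs limit 90 → not met
4. transaction monitoring calibration 330 days ago vs limit 365 → met
5. days since last SAR review 12 ≤ 30 → met
6. independent AML audit 158 days ago vs limit 120 → not met
7. suspicious-activity review 115 days ago vs limit 120 → met
8. condition 'offers currency exchange' holds; agent due-diligence review 192 days ago vs limit 180 → not met
Not met: 2, 3, 6, 8

2, 3, 6, 8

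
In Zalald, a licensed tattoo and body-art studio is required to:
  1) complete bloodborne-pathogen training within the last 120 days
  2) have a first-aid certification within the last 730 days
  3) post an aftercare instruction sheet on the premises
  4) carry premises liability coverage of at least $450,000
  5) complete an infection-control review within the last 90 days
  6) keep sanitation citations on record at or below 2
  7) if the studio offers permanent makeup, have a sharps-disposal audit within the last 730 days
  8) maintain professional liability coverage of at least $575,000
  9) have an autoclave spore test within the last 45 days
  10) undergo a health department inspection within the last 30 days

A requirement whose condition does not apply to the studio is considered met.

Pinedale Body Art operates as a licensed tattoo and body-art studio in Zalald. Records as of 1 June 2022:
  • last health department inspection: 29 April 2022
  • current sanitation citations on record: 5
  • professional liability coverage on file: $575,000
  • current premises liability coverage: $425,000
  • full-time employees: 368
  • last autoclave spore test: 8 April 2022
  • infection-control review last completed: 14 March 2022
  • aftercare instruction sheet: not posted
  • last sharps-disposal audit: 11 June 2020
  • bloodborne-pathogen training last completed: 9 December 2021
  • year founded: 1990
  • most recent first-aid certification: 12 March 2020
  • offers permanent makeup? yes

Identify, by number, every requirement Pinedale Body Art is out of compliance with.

1, 2, 3, 4, 6, 9, 10

1. bloodborne-pathogen training 174 days ago vs limit 120 → not met
2. first-aid certification 811 days ago vs limit 730 → not met
3. aftercare instruction sheet absent → not met
4. premises liability coverage $425,000 < $450,000 → not met
5. infection-control review 79 days ago vs limit 90 → met
6. sanitation citations on record 5 > 2 → not met
7. condition 'offers permanent makeup' holds; sharps-disposal audit 720 days ago vs limit 730 → met
8. professional liability coverage $575,000 ≥ $575,000 → met
9. autoclave spore test 54 days ago vs limit 45 → not met
10. health department inspection 33 days ago vs limit 30 → not met
Not met: 1, 2, 3, 4, 6, 9, 10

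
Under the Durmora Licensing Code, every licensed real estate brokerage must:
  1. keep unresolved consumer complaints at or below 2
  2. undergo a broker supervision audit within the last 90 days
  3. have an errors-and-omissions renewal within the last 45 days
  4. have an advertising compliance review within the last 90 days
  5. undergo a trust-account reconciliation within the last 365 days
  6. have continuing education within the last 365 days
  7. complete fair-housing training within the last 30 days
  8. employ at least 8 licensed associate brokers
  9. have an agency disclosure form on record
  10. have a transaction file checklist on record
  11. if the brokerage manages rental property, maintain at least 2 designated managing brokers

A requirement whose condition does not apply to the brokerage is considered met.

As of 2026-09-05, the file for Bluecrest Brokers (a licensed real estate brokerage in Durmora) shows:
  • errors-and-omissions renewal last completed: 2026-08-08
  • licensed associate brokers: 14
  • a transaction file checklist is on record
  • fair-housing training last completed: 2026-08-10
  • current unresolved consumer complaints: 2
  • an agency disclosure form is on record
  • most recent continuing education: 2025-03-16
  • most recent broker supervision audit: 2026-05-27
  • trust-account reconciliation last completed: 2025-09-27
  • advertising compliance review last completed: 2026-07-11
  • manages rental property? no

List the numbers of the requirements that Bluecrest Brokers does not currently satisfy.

1. unresolved consumer complaints 2 ≤ 2 → met
2. broker supervision audit 101 days ago vs limit 90 → not met
3. errors-and-omissions renewal 28 days ago vs limit 45 → met
4. advertising compliance review 56 days ago vs limit 90 → met
5. trust-account reconciliation 343 days ago vs limit 365 → met
6. continuing education 538 days ago vs limit 365 → not met
7. fair-housing training 26 days ago vs limit 30 → met
8. licensed associate brokers 14 ≥ 8 → met
9. agency disclosure form present → met
10. transaction file checklist present → met
11. condition 'manages rental property' does not hold → requirement n/a → met
Not met: 2, 6

2, 6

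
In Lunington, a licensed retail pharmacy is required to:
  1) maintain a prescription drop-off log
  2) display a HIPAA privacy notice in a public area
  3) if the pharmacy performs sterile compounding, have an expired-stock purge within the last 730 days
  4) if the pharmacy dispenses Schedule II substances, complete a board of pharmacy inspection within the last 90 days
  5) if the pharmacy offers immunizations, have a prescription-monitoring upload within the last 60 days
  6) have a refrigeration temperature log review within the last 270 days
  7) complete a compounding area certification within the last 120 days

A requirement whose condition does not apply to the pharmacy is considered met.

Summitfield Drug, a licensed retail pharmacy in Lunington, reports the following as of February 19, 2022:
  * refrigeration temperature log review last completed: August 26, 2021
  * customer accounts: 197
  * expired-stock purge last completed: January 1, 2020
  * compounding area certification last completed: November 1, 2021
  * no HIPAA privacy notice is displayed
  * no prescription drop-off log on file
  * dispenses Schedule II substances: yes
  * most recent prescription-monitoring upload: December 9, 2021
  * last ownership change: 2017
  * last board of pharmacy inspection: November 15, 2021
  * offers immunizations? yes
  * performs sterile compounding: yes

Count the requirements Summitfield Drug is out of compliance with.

1. prescription drop-off log absent → not met
2. HIPAA privacy notice absent → not met
3. condition 'performs sterile compounding' holds; expired-stock purge 780 days ago vs limit 730 → not met
4. condition 'dispenses Schedule II substances' holds; board of pharmacy inspection 96 days ago vs limit 90 → not met
5. condition 'offers immunizations' holds; prescription-monitoring upload 72 days ago vs limit 60 → not met
6. refrigeration temperature log review 177 days ago vs limit 270 → met
7. compounding area certification 110 days ago vs limit 120 → met
Not met: 5 of 7

5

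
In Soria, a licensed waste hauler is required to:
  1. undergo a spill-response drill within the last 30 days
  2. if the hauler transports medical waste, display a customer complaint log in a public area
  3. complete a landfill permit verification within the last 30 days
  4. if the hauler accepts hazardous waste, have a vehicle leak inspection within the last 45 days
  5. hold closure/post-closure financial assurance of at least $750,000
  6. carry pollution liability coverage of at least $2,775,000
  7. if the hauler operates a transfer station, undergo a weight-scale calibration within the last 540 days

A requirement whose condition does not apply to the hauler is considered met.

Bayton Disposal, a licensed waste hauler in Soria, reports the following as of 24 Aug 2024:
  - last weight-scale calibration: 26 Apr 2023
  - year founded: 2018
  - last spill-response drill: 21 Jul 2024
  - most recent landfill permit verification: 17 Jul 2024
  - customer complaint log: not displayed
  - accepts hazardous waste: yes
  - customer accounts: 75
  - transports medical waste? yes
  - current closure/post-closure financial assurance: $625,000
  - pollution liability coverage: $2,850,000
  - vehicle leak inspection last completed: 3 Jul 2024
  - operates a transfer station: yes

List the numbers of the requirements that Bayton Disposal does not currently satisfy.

1. spill-response drill 34 days ago vs limit 30 → not met
2. condition 'transports medical waste' holds; customer complaint log absent → not met
3. landfill permit verification 38 days ago vs limit 30 → not met
4. condition 'accepts hazardous waste' holds; vehicle leak inspection 52 days ago vs limit 45 → not met
5. closure/post-closure financial assurance $625,000 < $750,000 → not met
6. pollution liability coverage $2,850,000 ≥ $2,775,000 → met
7. condition 'operates a transfer station' holds; weight-scale calibration 486 days ago vs limit 540 → met
Not met: 1, 2, 3, 4, 5

1, 2, 3, 4, 5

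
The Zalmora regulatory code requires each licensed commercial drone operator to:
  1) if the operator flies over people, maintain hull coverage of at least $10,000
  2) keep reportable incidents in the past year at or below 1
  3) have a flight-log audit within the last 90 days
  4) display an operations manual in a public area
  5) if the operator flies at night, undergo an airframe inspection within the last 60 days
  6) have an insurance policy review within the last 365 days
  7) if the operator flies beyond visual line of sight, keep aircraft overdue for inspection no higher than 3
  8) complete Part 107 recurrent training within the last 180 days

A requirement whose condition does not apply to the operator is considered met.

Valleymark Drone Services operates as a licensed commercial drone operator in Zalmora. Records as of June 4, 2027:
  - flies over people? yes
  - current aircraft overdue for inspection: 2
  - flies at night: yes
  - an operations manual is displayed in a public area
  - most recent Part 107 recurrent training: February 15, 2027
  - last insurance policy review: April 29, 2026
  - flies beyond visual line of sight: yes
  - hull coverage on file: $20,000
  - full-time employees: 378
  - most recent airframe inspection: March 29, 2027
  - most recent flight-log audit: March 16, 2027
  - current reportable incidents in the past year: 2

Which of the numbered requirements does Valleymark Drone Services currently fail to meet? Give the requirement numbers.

1. condition 'flies over people' holds; hull coverage $20,000 ≥ $10,000 → met
2. reportable incidents in the past year 2 > 1 → not met
3. flight-log audit 80 days ago vs limit 90 → met
4. operations manual present → met
5. condition 'flies at night' holds; airframe inspection 67 days ago vs limit 60 → not met
6. insurance policy review 401 days ago vs limit 365 → not met
7. condition 'flies beyond visual line of sight' holds; aircraft overdue for inspection 2 ≤ 3 → met
8. Part 107 recurrent training 109 days ago vs limit 180 → met
Not met: 2, 5, 6

2, 5, 6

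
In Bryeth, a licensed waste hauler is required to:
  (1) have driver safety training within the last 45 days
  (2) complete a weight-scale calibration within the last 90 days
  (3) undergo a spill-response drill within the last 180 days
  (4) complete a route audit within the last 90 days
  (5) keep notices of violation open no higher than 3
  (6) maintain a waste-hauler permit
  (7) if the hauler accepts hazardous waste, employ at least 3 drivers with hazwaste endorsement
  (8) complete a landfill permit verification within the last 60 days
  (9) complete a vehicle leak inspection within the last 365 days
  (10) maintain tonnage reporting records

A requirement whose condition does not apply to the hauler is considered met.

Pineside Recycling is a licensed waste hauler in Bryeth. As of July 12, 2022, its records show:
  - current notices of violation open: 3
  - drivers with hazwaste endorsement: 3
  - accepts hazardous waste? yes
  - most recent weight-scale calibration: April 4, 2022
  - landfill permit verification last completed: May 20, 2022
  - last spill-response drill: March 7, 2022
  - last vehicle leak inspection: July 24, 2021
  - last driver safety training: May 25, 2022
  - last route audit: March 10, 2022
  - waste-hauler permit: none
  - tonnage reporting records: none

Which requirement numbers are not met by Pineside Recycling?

1, 2, 4, 6, 10

1. driver safety training 48 days ago vs limit 45 → not met
2. weight-scale calibration 99 days ago vs limit 90 → not met
3. spill-response drill 127 days ago vs limit 180 → met
4. route audit 124 days ago vs limit 90 → not met
5. notices of violation open 3 ≤ 3 → met
6. waste-hauler permit absent → not met
7. condition 'accepts hazardous waste' holds; drivers with hazwaste endorsement 3 ≥ 3 → met
8. landfill permit verification 53 days ago vs limit 60 → met
9. vehicle leak inspection 353 days ago vs limit 365 → met
10. tonnage reporting records absent → not met
Not met: 1, 2, 4, 6, 10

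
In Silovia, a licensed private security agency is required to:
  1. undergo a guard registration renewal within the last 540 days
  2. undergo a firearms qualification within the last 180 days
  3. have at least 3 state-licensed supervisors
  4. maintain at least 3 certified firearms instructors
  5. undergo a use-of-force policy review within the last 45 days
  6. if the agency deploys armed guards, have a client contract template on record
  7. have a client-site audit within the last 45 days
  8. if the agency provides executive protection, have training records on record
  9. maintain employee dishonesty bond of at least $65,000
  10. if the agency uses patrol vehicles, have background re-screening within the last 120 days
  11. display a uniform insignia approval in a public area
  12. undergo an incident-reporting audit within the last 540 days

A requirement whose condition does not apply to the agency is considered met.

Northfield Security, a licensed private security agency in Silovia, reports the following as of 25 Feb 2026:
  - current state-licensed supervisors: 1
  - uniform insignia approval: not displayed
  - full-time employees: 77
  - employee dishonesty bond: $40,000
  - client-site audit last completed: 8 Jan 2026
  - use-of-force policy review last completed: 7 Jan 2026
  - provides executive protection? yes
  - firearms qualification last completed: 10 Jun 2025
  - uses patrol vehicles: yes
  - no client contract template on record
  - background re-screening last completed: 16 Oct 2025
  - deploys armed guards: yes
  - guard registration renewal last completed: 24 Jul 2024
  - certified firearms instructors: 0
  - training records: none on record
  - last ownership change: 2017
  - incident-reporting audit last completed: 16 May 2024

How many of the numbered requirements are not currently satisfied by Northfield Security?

12

1. guard registration renewal 581 days ago vs limit 540 → not met
2. firearms qualification 260 days ago vs limit 180 → not met
3. state-licensed supervisors 1 < 3 → not met
4. certified firearms instructors 0 < 3 → not met
5. use-of-force policy review 49 days ago vs limit 45 → not met
6. condition 'deploys armed guards' holds; client contract template absent → not met
7. client-site audit 48 days ago vs limit 45 → not met
8. condition 'provides executive protection' holds; training records absent → not met
9. employee dishonesty bond $40,000 < $65,000 → not met
10. condition 'uses patrol vehicles' holds; background re-screening 132 days ago vs limit 120 → not met
11. uniform insignia approval absent → not met
12. incident-reporting audit 650 days ago vs limit 540 → not met
Not met: 12 of 12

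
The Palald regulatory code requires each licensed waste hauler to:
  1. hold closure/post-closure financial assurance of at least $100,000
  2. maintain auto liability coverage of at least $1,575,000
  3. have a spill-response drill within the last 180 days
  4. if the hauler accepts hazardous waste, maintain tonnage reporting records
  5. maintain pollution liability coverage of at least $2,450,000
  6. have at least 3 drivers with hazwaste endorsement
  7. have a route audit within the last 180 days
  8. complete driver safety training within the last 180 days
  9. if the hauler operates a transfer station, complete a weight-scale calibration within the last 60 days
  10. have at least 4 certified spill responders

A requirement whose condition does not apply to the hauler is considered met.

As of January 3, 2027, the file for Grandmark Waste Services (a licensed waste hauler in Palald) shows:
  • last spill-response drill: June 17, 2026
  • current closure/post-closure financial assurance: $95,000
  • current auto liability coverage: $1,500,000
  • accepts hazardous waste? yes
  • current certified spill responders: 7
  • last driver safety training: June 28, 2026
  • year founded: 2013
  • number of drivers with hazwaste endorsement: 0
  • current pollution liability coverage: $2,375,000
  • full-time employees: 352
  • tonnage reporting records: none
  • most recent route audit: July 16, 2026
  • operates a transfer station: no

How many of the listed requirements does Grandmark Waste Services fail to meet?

7

1. closure/post-closure financial assurance $95,000 < $100,000 → not met
2. auto liability coverage $1,500,000 < $1,575,000 → not met
3. spill-response drill 200 days ago vs limit 180 → not met
4. condition 'accepts hazardous waste' holds; tonnage reporting records absent → not met
5. pollution liability coverage $2,375,000 < $2,450,000 → not met
6. drivers with hazwaste endorsement 0 < 3 → not met
7. route audit 171 days ago vs limit 180 → met
8. driver safety training 189 days ago vs limit 180 → not met
9. condition 'operates a transfer station' does not hold → requirement n/a → met
10. certified spill responders 7 ≥ 4 → met
Not met: 7 of 10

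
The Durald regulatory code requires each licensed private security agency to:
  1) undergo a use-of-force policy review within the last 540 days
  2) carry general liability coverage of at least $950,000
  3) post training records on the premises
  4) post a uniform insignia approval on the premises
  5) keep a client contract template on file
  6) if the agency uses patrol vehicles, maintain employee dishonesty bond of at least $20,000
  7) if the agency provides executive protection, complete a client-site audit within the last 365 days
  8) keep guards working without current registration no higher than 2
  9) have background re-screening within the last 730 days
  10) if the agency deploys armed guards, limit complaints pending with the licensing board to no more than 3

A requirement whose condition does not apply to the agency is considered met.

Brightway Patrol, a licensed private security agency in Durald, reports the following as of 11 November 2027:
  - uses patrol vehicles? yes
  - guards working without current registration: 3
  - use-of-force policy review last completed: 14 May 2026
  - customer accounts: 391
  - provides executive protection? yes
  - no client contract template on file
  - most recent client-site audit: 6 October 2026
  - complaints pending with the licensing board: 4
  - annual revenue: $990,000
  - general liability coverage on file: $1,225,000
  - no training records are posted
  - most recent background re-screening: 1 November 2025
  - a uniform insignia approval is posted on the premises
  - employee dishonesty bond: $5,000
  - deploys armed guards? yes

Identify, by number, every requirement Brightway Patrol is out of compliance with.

1. use-of-force policy review 546 days ago vs limit 540 → not met
2. general liability coverage $1,225,000 ≥ $950,000 → met
3. training records absent → not met
4. uniform insignia approval present → met
5. client contract template absent → not met
6. condition 'uses patrol vehicles' holds; employee dishonesty bond $5,000 < $20,000 → not met
7. condition 'provides executive protection' holds; client-site audit 401 days ago vs limit 365 → not met
8. guards working without current registration 3 > 2 → not met
9. background re-screening 740 days ago vs limit 730 → not met
10. condition 'deploys armed guards' holds; complaints pending with the licensing board 4 > 3 → not met
Not met: 1, 3, 5, 6, 7, 8, 9, 10

1, 3, 5, 6, 7, 8, 9, 10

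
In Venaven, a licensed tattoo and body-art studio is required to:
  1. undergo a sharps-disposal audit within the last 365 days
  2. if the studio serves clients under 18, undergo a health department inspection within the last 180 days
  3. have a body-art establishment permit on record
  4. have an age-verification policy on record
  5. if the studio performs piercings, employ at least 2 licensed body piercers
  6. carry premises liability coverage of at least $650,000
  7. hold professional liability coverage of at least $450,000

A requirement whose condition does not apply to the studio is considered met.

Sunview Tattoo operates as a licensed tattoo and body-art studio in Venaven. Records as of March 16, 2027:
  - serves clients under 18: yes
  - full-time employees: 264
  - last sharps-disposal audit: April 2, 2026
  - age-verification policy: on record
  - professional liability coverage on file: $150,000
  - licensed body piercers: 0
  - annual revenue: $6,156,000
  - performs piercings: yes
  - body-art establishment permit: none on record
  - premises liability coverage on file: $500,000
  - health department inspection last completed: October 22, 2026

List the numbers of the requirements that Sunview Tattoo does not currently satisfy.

1. sharps-disposal audit 348 days ago vs limit 365 → met
2. condition 'serves clients under 18' holds; health department inspection 145 days ago vs limit 180 → met
3. body-art establishment permit absent → not met
4. age-verification policy present → met
5. condition 'performs piercings' holds; licensed body piercers 0 < 2 → not met
6. premises liability coverage $500,000 < $650,000 → not met
7. professional liability coverage $150,000 < $450,000 → not met
Not met: 3, 5, 6, 7

3, 5, 6, 7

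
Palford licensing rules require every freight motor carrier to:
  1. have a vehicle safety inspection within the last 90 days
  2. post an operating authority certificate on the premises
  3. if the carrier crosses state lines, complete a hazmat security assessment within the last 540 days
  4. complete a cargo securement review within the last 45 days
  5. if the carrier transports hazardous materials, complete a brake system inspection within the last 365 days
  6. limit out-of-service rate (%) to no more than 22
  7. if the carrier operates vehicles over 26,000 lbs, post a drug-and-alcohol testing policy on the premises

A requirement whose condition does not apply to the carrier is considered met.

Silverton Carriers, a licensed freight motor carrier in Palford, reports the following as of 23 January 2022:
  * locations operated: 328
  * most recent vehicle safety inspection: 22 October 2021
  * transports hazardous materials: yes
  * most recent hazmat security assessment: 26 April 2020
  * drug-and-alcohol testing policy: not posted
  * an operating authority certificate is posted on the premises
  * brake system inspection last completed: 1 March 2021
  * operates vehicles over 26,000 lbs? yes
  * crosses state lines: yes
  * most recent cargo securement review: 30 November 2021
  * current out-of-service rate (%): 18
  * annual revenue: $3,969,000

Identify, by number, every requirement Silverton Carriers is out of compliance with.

1. vehicle safety inspection 93 days ago vs limit 90 → not met
2. operating authority certificate present → met
3. condition 'crosses state lines' holds; hazmat security assessment 637 days ago vs limit 540 → not met
4. cargo securement review 54 days ago vs limit 45 → not met
5. condition 'transports hazardous materials' holds; brake system inspection 328 days ago vs limit 365 → met
6. out-of-service rate (%) 18 ≤ 22 → met
7. condition 'operates vehicles over 26,000 lbs' holds; drug-and-alcohol testing policy absent → not met
Not met: 1, 3, 4, 7

1, 3, 4, 7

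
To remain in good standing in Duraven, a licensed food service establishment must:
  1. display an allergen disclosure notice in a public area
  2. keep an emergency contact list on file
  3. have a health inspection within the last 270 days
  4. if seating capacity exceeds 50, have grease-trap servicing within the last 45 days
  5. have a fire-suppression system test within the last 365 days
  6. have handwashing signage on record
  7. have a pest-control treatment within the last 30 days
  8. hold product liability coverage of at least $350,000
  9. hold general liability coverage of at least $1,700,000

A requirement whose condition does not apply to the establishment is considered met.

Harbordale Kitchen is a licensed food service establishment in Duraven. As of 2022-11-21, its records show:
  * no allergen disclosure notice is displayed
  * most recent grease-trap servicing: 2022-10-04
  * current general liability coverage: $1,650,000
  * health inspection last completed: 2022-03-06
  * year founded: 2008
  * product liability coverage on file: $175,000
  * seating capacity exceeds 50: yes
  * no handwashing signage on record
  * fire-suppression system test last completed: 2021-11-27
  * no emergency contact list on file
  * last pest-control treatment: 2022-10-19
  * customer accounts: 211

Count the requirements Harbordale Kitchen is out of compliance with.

1. allergen disclosure notice absent → not met
2. emergency contact list absent → not met
3. health inspection 260 days ago vs limit 270 → met
4. condition 'seating capacity exceeds 50' holds; grease-trap servicing 48 days ago vs limit 45 → not met
5. fire-suppression system test 359 days ago vs limit 365 → met
6. handwashing signage absent → not met
7. pest-control treatment 33 days ago vs limit 30 → not met
8. product liability coverage $175,000 < $350,000 → not met
9. general liability coverage $1,650,000 < $1,700,000 → not met
Not met: 7 of 9

7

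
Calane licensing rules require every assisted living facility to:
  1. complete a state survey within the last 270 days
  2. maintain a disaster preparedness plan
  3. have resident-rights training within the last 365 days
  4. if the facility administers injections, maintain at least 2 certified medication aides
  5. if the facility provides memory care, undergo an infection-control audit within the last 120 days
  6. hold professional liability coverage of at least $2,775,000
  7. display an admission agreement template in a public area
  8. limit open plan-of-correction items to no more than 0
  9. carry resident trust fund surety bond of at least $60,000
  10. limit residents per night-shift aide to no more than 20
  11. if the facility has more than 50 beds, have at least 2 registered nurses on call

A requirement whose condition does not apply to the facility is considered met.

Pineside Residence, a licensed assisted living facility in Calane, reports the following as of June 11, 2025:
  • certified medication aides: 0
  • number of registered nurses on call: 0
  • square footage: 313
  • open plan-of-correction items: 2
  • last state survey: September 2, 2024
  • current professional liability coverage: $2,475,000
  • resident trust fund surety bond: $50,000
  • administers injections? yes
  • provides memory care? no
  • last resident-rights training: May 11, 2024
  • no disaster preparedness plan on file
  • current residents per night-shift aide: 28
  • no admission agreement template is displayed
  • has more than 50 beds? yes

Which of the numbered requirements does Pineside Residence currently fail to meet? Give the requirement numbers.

1. state survey 282 days ago vs limit 270 → not met
2. disaster preparedness plan absent → not met
3. resident-rights training 396 days ago vs limit 365 → not met
4. condition 'administers injections' holds; certified medication aides 0 < 2 → not met
5. condition 'provides memory care' does not hold → requirement n/a → met
6. professional liability coverage $2,475,000 < $2,775,000 → not met
7. admission agreement template absent → not met
8. open plan-of-correction items 2 > 0 → not met
9. resident trust fund surety bond $50,000 < $60,000 → not met
10. residents per night-shift aide 28 > 20 → not met
11. condition 'has more than 50 beds' holds; registered nurses on call 0 < 2 → not met
Not met: 1, 2, 3, 4, 6, 7, 8, 9, 10, 11

1, 2, 3, 4, 6, 7, 8, 9, 10, 11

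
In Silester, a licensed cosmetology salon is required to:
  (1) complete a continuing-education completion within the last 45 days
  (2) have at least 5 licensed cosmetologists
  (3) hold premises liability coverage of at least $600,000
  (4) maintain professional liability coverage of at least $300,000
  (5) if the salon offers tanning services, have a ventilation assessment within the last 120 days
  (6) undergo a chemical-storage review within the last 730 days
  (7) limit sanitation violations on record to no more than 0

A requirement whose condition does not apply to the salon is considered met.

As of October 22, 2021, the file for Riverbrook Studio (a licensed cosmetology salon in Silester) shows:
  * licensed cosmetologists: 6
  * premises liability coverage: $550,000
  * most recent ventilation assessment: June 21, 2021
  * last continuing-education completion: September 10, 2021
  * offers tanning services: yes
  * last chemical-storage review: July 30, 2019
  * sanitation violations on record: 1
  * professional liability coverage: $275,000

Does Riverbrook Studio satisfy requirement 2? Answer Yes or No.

Yes

2. licensed cosmetologists 6 ≥ 5 → met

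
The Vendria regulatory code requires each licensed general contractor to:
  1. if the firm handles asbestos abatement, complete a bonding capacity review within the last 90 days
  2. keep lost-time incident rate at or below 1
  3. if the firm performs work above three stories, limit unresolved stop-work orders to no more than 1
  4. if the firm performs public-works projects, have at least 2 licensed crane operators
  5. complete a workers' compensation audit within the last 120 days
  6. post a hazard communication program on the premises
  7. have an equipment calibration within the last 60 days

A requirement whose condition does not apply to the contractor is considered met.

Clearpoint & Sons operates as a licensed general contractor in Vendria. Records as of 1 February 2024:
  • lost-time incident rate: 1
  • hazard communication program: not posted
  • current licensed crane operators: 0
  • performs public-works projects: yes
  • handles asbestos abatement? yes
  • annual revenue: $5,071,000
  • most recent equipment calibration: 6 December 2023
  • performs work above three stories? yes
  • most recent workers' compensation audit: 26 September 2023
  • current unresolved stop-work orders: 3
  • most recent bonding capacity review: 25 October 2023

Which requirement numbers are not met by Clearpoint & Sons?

1, 3, 4, 5, 6

1. condition 'handles asbestos abatement' holds; bonding capacity review 99 days ago vs limit 90 → not met
2. lost-time incident rate 1 ≤ 1 → met
3. condition 'performs work above three stories' holds; unresolved stop-work orders 3 > 1 → not met
4. condition 'performs public-works projects' holds; licensed crane operators 0 < 2 → not met
5. workers' compensation audit 128 days ago vs limit 120 → not met
6. hazard communication program absent → not met
7. equipment calibration 57 days ago vs limit 60 → met
Not met: 1, 3, 4, 5, 6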